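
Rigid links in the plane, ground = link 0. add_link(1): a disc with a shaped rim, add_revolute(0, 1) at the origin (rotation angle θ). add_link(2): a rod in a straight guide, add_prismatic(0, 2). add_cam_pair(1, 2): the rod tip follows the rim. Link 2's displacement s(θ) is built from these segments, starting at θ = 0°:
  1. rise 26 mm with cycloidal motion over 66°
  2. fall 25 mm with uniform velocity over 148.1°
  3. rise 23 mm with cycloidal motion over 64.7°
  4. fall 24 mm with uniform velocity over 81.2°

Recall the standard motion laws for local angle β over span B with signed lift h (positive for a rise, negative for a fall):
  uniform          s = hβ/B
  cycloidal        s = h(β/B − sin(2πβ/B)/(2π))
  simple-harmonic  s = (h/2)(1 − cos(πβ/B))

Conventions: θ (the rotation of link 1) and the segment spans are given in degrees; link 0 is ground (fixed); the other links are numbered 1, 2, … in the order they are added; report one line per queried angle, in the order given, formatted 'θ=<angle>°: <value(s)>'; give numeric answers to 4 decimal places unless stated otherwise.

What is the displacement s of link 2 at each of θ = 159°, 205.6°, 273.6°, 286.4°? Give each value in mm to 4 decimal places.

segment 1 (0° to 66°, cycloidal, h = 26) is passed completely: s = 0.0000 + (26) = 26.0000
θ = 159° falls in segment 2 (66° to 214.1°, uniform, h = -25): β = 159 − 66 = 93°, B = 148.1°; Δs = -25·93/148.1 = -15.6989; s = 26.0000 − 15.6989 = 10.3011
θ = 205.6° falls in segment 2 (66° to 214.1°, uniform, h = -25): β = 205.6 − 66 = 139.6°, B = 148.1°; Δs = -25·139.6/148.1 = -23.5652; s = 26.0000 − 23.5652 = 2.4348
segment 2 (66° to 214.1°, uniform, h = -25) is passed completely: s = 26.0000 + (-25) = 1.0000
θ = 273.6° falls in segment 3 (214.1° to 278.8°, cycloidal, h = 23): β = 273.6 − 214.1 = 59.5°, B = 64.7°; Δs = 23·(0.9196 − sin(2π·0.9196)/(2π)) = 22.9224; s = 1.0000 + 22.9224 = 23.9224
segment 3 (214.1° to 278.8°, cycloidal, h = 23) is passed completely: s = 1.0000 + (23) = 24.0000
θ = 286.4° falls in segment 4 (278.8° to 360°, uniform, h = -24): β = 286.4 − 278.8 = 7.6°, B = 81.2°; Δs = -24·7.6/81.2 = -2.2463; s = 24.0000 − 2.2463 = 21.7537

θ=159°: 10.3011
θ=205.6°: 2.4348
θ=273.6°: 23.9224
θ=286.4°: 21.7537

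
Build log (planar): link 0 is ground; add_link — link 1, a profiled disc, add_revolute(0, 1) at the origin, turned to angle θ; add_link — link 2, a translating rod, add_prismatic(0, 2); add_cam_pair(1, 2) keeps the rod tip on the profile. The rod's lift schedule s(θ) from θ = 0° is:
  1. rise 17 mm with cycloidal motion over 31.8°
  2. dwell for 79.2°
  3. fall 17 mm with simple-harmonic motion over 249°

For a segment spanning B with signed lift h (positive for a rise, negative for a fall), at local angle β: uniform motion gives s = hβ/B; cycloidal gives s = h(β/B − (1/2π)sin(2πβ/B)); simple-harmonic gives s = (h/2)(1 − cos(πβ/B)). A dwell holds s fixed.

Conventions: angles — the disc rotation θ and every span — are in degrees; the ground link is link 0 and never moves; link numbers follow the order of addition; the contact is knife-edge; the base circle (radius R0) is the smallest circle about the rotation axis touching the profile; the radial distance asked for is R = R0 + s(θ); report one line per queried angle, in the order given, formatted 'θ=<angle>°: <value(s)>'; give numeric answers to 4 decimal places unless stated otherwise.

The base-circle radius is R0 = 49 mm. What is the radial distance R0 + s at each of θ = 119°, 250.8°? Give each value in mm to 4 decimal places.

seg 1 [0°–31.8°] cycloidal, h=17: full span → s += 17 → s = 17.0000
seg 2 [31.8°–111°] dwell: s stays 17.0000
seg 3 [111°–360°] simple-harmonic, h=-17: θ=119° here. β=8, B=249. -17/2·(1 − cos(π·0.0321)) = -0.0433 → s = 16.9567
seg 3 [111°–360°] simple-harmonic, h=-17: θ=250.8° here. β=139.8, B=249. -17/2·(1 − cos(π·0.5614)) = -10.1306 → s = 6.8694
θ=119°: R = R0 + s = 49 + 16.9567 = 65.9567
θ=250.8°: R = R0 + s = 49 + 6.8694 = 55.8694

θ=119°: 65.9567
θ=250.8°: 55.8694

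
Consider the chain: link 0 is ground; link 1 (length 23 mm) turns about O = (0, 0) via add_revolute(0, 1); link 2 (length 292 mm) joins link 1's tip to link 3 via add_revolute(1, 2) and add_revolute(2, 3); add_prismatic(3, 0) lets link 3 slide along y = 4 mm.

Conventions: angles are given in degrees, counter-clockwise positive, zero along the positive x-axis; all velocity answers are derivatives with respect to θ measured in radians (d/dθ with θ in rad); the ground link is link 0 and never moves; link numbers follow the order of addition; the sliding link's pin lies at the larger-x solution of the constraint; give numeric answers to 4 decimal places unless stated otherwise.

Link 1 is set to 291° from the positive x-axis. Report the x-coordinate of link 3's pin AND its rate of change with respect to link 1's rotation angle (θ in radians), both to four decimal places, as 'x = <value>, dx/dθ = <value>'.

geometry: r = 23 mm, L = 292 mm, e = 4 mm
crank pin P = (r cos θ, r sin θ) = (8.242463, -21.472350)
h = r sin θ − e = -21.472350 − 4 = -25.472350
x = r cos θ + √(L² − h²) = 8.242463 + 290.886850 = 299.129313
dx/dθ = −r sin θ − h·r cos θ/√(L² − h²) (θ in radians; h = -25.472350) = 22.194125

x = 299.1293, dx/dθ = 22.1941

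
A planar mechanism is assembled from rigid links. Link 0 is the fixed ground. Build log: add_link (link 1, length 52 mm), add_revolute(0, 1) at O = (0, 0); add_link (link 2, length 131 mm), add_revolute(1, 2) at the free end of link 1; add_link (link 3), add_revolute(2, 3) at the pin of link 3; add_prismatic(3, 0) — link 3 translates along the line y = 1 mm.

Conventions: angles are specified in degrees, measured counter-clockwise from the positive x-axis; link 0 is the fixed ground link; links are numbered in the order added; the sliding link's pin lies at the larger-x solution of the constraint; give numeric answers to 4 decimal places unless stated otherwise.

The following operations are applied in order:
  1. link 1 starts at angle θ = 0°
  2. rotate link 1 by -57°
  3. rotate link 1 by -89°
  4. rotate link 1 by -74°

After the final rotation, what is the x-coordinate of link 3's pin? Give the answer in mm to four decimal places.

geometry: r = 52 mm, L = 131 mm, e = 1 mm; θ starts at 0°
rotate link 1 by -57°: θ ← 0° -57° = -57°
rotate link 1 by -89°: θ ← -57° -89° = -146°
rotate link 1 by -74°: θ ← -146° -74° = -220°
crank pin P = (r cos θ, r sin θ) = (-39.834311, 33.424956)
h = r sin θ − e = 33.424956 − 1 = 32.424956
x = r cos θ + √(L² − h²) = -39.834311 + 126.923687 = 87.089376

87.0894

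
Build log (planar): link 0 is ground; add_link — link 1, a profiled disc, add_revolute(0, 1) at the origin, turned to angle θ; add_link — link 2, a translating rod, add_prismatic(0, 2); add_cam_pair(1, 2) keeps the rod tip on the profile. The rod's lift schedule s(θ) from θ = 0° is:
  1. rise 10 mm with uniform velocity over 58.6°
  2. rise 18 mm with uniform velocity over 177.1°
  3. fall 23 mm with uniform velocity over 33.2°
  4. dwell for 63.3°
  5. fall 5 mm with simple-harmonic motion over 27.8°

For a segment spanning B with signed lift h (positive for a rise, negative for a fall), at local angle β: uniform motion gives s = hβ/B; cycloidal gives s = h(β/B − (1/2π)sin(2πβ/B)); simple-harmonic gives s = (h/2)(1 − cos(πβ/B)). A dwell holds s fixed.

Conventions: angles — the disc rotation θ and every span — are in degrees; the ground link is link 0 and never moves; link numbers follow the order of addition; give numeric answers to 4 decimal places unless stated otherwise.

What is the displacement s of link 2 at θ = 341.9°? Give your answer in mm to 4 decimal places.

seg 1 [0°–58.6°] uniform, h=10: full span → s += 10 → s = 10.0000
seg 2 [58.6°–235.7°] uniform, h=18: full span → s += 18 → s = 28.0000
seg 3 [235.7°–268.9°] uniform, h=-23: full span → s += -23 → s = 5.0000
seg 4 [268.9°–332.2°] dwell: s stays 5.0000
seg 5 [332.2°–360°] simple-harmonic, h=-5: θ=341.9° here. β=9.7, B=27.8. -5/2·(1 − cos(π·0.3489)) = -1.3575 → s = 3.6425

3.6425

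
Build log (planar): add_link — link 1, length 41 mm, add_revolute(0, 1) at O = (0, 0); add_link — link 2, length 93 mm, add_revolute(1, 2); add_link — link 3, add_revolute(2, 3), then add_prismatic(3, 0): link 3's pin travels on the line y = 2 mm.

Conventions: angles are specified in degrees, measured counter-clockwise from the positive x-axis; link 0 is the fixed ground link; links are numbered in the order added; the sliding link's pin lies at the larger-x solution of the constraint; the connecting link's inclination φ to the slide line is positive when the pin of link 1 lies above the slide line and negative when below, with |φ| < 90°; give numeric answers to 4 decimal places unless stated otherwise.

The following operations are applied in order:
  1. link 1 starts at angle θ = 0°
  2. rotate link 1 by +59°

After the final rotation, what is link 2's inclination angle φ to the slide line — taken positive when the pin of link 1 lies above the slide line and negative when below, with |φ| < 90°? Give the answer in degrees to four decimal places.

geometry: r = 41 mm, L = 93 mm, e = 2 mm; θ starts at 0°
rotate link 1 by +59°: θ ← 0° +59° = 59°
h = r sin θ − e = 35.143859 − 2 = 33.143859
sin φ = h / L = 33.143859 / 93 = 0.35638558
φ = arcsin(0.35638558) = 20.878388°

20.8784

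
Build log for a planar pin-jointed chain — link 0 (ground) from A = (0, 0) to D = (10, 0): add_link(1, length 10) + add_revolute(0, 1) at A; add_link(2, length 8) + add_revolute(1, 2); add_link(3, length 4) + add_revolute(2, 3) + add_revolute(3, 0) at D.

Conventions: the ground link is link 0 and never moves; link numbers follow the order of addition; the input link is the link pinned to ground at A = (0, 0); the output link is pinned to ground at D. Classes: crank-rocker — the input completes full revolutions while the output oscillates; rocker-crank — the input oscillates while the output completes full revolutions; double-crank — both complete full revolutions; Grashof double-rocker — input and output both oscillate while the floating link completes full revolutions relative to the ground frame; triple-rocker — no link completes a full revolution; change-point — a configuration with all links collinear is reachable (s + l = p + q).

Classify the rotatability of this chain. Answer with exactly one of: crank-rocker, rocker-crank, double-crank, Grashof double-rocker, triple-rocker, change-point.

lengths: ground=10, input=10, coupler=8, output=4
sorted: s=4 (shortest), l=10 (longest), p+q=18
s + l = 14 vs p + q = 18
s + l < p + q (Grashof) with shortest = output link → rocker-crank

rocker-crank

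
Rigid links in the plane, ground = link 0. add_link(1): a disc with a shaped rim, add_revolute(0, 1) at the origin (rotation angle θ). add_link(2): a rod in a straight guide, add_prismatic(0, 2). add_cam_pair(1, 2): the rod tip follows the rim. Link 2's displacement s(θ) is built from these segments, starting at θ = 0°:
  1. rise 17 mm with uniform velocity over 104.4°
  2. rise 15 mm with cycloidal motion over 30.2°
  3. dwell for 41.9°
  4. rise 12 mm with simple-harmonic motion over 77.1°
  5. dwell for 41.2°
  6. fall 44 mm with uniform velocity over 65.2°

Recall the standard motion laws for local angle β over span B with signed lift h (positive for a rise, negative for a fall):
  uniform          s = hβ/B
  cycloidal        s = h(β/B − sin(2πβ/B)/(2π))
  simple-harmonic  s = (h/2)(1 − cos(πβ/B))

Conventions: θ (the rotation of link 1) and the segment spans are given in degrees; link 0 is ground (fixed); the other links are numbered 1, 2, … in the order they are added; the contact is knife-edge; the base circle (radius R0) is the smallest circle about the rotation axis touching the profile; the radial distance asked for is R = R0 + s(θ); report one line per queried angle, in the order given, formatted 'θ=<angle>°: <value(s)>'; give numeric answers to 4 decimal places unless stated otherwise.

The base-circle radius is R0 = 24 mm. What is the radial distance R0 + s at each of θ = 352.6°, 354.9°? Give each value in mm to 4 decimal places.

segment 1 (0° to 104.4°, uniform, h = 17) is passed completely: s = 0.0000 + (17) = 17.0000
segment 2 (104.4° to 134.6°, cycloidal, h = 15) is passed completely: s = 17.0000 + (15) = 32.0000
segment 3 (134.6° to 176.5°, dwell): s unchanged at 32.0000
segment 4 (176.5° to 253.6°, simple-harmonic, h = 12) is passed completely: s = 32.0000 + (12) = 44.0000
segment 5 (253.6° to 294.8°, dwell): s unchanged at 44.0000
θ = 352.6° falls in segment 6 (294.8° to 360°, uniform, h = -44): β = 352.6 − 294.8 = 57.8°, B = 65.2°; Δs = -44·57.8/65.2 = -39.0061; s = 44.0000 − 39.0061 = 4.9939
θ = 354.9° falls in segment 6 (294.8° to 360°, uniform, h = -44): β = 354.9 − 294.8 = 60.1°, B = 65.2°; Δs = -44·60.1/65.2 = -40.5583; s = 44.0000 − 40.5583 = 3.4417
θ=352.6°: R = R0 + s = 24 + 4.9939 = 28.9939
θ=354.9°: R = R0 + s = 24 + 3.4417 = 27.4417

θ=352.6°: 28.9939
θ=354.9°: 27.4417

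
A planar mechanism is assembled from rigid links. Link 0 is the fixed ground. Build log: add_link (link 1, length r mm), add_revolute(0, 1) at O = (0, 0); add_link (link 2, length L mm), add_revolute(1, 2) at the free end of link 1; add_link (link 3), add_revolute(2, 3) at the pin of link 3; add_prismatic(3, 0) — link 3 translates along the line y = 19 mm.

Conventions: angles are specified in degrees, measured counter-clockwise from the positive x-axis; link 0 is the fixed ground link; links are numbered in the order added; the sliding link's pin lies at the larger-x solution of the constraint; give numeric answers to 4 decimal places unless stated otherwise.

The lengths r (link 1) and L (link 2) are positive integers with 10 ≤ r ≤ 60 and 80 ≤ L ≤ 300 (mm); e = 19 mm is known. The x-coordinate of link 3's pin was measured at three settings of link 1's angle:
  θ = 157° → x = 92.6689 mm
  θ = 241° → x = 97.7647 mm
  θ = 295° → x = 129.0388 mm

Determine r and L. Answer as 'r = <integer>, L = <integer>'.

constraint per measurement: (x − r cos θ)² + (r sin θ − e)² = L²
subtracting the θ₁ and θ₂ equations cancels the r² and L² terms:
r = (x₁² − x₂²) / (2[(x₁cos θ₁ + e sin θ₁) − (x₂cos θ₂ + e sin θ₂)]) = 34.9995 → r = 35
L² = (x₁ − r cos θ₁)² + (r sin θ₁ − e)² = 15625.0047 → L = 125.0000 → L = 125
check at θ₃=295°: x = 129.0388 (printed 129.0388) ✓

r = 35, L = 125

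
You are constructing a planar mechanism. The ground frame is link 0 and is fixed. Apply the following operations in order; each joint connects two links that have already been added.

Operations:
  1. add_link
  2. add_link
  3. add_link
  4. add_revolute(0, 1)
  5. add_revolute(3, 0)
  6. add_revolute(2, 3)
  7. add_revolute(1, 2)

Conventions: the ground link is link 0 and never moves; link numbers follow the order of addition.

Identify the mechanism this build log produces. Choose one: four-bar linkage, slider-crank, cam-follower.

links: 4 (incl. ground); joints: 4 revolute, 0 prismatic, 0 higher (cam) pair, forming one closed loop
4 links in a single 4R loop → four-bar linkage

four-bar linkage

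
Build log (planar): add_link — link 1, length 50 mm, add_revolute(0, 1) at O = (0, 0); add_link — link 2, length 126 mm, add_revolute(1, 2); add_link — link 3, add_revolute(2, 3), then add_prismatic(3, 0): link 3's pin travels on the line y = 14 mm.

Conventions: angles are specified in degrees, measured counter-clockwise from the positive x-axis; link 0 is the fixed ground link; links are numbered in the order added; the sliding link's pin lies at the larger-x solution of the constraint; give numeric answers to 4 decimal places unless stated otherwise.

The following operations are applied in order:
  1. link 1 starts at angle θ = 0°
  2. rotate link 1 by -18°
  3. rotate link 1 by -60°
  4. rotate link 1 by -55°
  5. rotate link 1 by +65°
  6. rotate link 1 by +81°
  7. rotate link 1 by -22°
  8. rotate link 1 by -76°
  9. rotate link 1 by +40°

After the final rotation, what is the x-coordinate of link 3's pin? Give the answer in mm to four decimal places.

geometry: r = 50 mm, L = 126 mm, e = 14 mm; θ starts at 0°
rotate link 1 by -18°: θ ← 0° -18° = -18°
rotate link 1 by -60°: θ ← -18° -60° = -78°
rotate link 1 by -55°: θ ← -78° -55° = -133°
rotate link 1 by +65°: θ ← -133° +65° = -68°
rotate link 1 by +81°: θ ← -68° +81° = 13°
rotate link 1 by -22°: θ ← 13° -22° = -9°
rotate link 1 by -76°: θ ← -9° -76° = -85°
rotate link 1 by +40°: θ ← -85° +40° = -45°
crank pin P = (r cos θ, r sin θ) = (35.355339, -35.355339)
h = r sin θ − e = -35.355339 − 14 = -49.355339
x = r cos θ + √(L² − h²) = 35.355339 + 115.931232 = 151.286571

151.2866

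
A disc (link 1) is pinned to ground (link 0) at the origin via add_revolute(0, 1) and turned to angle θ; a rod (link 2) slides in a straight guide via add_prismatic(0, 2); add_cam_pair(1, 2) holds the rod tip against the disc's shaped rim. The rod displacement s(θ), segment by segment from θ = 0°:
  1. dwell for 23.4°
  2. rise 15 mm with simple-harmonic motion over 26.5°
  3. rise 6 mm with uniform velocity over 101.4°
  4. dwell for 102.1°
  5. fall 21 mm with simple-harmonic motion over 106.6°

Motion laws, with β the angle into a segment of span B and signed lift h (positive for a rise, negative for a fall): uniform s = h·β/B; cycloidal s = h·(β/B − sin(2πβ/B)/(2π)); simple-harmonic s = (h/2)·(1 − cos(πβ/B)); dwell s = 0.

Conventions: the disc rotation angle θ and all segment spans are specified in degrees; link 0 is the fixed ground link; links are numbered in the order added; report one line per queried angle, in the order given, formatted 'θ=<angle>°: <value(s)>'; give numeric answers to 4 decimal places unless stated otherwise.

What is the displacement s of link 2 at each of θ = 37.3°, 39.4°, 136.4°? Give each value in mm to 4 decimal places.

segment 1 (0° to 23.4°, dwell): s unchanged at 0.0000
θ = 37.3° falls in segment 2 (23.4° to 49.9°, simple-harmonic, h = 15): β = 37.3 − 23.4 = 13.9°, B = 26.5°; Δs = 15/2·(1 − cos(π·0.5245)) = 8.0774; s = 0.0000 + 8.0774 = 8.0774
θ = 39.4° falls in segment 2 (23.4° to 49.9°, simple-harmonic, h = 15): β = 39.4 − 23.4 = 16°, B = 26.5°; Δs = 15/2·(1 − cos(π·0.6038)) = 9.9020; s = 0.0000 + 9.9020 = 9.9020
segment 2 (23.4° to 49.9°, simple-harmonic, h = 15) is passed completely: s = 0.0000 + (15) = 15.0000
θ = 136.4° falls in segment 3 (49.9° to 151.3°, uniform, h = 6): β = 136.4 − 49.9 = 86.5°, B = 101.4°; Δs = 6·86.5/101.4 = 5.1183; s = 15.0000 + 5.1183 = 20.1183

θ=37.3°: 8.0774
θ=39.4°: 9.9020
θ=136.4°: 20.1183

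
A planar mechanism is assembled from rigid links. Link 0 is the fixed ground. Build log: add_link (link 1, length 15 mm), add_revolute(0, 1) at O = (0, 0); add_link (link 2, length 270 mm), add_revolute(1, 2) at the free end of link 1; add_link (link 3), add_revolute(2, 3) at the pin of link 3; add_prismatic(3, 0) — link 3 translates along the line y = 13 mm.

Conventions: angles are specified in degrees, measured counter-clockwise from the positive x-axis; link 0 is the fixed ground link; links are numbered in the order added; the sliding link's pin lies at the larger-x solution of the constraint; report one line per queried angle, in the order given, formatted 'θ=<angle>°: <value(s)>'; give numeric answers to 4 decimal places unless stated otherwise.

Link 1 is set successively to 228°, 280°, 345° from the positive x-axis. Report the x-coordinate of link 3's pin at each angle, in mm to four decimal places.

geometry: r = 15 mm, L = 270 mm, e = 13 mm
θ=228°: crank pin P = (r cos θ, r sin θ) = (-10.036959, -11.147172)
θ=228°: h = r sin θ − e = -11.147172 − 13 = -24.147172
θ=228°: x = r cos θ + √(L² − h²) = -10.036959 + 268.918043 = 258.881084
θ=280°: crank pin P = (r cos θ, r sin θ) = (2.604723, -14.772116)
θ=280°: h = r sin θ − e = -14.772116 − 13 = -27.772116
θ=280°: x = r cos θ + √(L² − h²) = 2.604723 + 268.567886 = 271.172609
θ=345°: crank pin P = (r cos θ, r sin θ) = (14.488887, -3.882286)
θ=345°: h = r sin θ − e = -3.882286 − 13 = -16.882286
θ=345°: x = r cos θ + √(L² − h²) = 14.488887 + 269.471684 = 283.960571

θ=228°: 258.8811
θ=280°: 271.1726
θ=345°: 283.9606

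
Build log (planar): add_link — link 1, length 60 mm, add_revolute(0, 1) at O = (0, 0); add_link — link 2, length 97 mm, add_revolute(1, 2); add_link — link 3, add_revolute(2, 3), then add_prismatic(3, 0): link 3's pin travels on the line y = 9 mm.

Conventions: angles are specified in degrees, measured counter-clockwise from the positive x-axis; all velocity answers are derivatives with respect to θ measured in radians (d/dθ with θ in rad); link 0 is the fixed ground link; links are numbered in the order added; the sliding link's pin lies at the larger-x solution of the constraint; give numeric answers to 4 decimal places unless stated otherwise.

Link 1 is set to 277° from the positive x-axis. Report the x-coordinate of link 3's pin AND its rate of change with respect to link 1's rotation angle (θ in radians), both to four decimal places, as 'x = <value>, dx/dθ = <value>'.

geometry: r = 60 mm, L = 97 mm, e = 9 mm
crank pin P = (r cos θ, r sin θ) = (7.312161, -59.552769)
h = r sin θ − e = -59.552769 − 9 = -68.552769
x = r cos θ + √(L² − h²) = 7.312161 + 68.625927 = 75.938088
dx/dθ = −r sin θ − h·r cos θ/√(L² − h²) (θ in radians; h = -68.552769) = 66.857135

x = 75.9381, dx/dθ = 66.8571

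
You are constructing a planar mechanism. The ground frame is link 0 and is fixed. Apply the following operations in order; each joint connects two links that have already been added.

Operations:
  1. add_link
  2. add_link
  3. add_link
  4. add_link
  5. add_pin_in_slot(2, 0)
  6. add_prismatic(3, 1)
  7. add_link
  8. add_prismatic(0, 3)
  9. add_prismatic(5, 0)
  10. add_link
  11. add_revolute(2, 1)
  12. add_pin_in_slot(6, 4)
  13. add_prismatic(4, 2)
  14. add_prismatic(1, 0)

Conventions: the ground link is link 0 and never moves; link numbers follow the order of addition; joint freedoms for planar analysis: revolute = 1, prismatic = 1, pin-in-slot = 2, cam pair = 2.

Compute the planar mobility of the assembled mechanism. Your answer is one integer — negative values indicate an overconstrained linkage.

ground; <1,0,0>
#1 <2,0,0>
#2 <3,0,0>
#3 <4,0,0>
#4 <5,0,0>
PS:2↔0 J2 <5,0,1>
P:3↔1 J1 <5,1,1>
#5 <6,1,1>
P:0↔3 J1 <6,2,1>
P:5↔0 J1 <6,3,1>
#6 <7,3,1>
R:2↔1 J1 <7,4,1>
PS:6↔4 J2 <7,4,2>
P:4↔2 J1 <7,5,2>
P:1↔0 J1 <7,6,2>
3×6 − 2×6 − 1×2 = 4

M = 4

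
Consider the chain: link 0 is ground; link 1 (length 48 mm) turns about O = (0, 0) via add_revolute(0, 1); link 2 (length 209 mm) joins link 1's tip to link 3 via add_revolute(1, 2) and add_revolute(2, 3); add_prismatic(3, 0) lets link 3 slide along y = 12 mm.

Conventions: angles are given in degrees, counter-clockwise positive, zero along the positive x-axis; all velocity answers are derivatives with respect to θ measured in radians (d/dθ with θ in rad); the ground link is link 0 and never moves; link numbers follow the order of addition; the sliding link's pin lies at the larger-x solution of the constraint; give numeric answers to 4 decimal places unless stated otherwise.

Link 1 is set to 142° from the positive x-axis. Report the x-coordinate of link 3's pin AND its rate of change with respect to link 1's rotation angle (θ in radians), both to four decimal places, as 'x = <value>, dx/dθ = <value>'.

geometry: r = 48 mm, L = 209 mm, e = 12 mm
crank pin P = (r cos θ, r sin θ) = (-37.824516, 29.551751)
h = r sin θ − e = 29.551751 − 12 = 17.551751
x = r cos θ + √(L² − h²) = -37.824516 + 208.261701 = 170.437185
dx/dθ = −r sin θ − h·r cos θ/√(L² − h²) (θ in radians; h = 17.551751) = -26.364000

x = 170.4372, dx/dθ = -26.3640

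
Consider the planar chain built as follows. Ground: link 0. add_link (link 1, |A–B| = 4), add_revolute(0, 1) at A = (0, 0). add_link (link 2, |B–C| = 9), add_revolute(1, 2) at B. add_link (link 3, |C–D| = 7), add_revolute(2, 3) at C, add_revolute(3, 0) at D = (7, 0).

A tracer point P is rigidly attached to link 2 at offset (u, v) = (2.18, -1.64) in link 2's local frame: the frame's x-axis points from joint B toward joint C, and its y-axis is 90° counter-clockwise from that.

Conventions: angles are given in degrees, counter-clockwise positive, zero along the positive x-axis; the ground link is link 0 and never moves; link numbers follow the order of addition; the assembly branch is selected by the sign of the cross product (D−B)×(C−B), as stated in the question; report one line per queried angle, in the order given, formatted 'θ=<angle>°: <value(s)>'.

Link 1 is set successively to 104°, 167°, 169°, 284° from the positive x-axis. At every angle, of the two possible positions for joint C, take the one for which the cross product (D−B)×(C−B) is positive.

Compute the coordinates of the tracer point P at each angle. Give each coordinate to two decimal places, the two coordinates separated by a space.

A=(0,0), D=(7.00,0)
θ=104°: B = A + 4.00·(cos104°, sin104°) = (-0.9677, 3.8812)
θ=104°: |BD| = 8.8627
θ=104°: circle(B,9.00) ∩ circle(D,7.00): a=6.2367, h=6.4888
θ=104°:   candidates: C₊=(7.4807,6.9835) cross=57.508; C₋=(1.7976,-4.6835) cross=-57.508
θ=104°:   branch + wants cross > 0 → take C=(7.4807,6.9835) (cross=57.508)
θ=104°: ex = (C−B)/|BC| = (0.9387,0.3447); ey = (-0.3447,0.9387)
θ=104°: P = B + 2.18·ex + -1.64·ey = (1.6440,3.0931)
θ=167°: B = A + 4.00·(cos167°, sin167°) = (-3.8975, 0.8998)
θ=167°: |BD| = 10.9346
θ=167°: circle(B,9.00) ∩ circle(D,7.00): a=6.9305, h=5.7418
θ=167°:   candidates: C₊=(3.4820,6.0518) cross=62.784; C₋=(2.5371,-5.3928) cross=-62.784
θ=167°:   branch + wants cross > 0 → take C=(3.4820,6.0518) (cross=62.784)
θ=167°: ex = (C−B)/|BC| = (0.8199,0.5724); ey = (-0.5724,0.8199)
θ=167°: P = B + 2.18·ex + -1.64·ey = (-1.1712,0.8030)
θ=169°: B = A + 4.00·(cos169°, sin169°) = (-3.9265, 0.7632)
θ=169°: |BD| = 10.9531
θ=169°: circle(B,9.00) ∩ circle(D,7.00): a=6.9373, h=5.7335
θ=169°:   candidates: C₊=(3.3935,5.9994) cross=62.800; C₋=(2.5944,-5.4398) cross=-62.800
θ=169°:   branch + wants cross > 0 → take C=(3.3935,5.9994) (cross=62.800)
θ=169°: ex = (C−B)/|BC| = (0.8133,0.5818); ey = (-0.5818,0.8133)
θ=169°: P = B + 2.18·ex + -1.64·ey = (-1.1993,0.6977)
θ=284°: B = A + 4.00·(cos284°, sin284°) = (0.9677, -3.8812)
θ=284°: |BD| = 7.1730
θ=284°: circle(B,9.00) ∩ circle(D,7.00): a=5.8171, h=6.8674
θ=284°:   candidates: C₊=(2.1439,5.0416) cross=49.260; C₋=(9.5755,-6.5090) cross=-49.260
θ=284°:   branch + wants cross > 0 → take C=(2.1439,5.0416) (cross=49.260)
θ=284°: ex = (C−B)/|BC| = (0.1307,0.9914); ey = (-0.9914,0.1307)
θ=284°: P = B + 2.18·ex + -1.64·ey = (2.8785,-1.9342)

θ=104°: 1.64 3.09
θ=167°: -1.17 0.80
θ=169°: -1.20 0.70
θ=284°: 2.88 -1.93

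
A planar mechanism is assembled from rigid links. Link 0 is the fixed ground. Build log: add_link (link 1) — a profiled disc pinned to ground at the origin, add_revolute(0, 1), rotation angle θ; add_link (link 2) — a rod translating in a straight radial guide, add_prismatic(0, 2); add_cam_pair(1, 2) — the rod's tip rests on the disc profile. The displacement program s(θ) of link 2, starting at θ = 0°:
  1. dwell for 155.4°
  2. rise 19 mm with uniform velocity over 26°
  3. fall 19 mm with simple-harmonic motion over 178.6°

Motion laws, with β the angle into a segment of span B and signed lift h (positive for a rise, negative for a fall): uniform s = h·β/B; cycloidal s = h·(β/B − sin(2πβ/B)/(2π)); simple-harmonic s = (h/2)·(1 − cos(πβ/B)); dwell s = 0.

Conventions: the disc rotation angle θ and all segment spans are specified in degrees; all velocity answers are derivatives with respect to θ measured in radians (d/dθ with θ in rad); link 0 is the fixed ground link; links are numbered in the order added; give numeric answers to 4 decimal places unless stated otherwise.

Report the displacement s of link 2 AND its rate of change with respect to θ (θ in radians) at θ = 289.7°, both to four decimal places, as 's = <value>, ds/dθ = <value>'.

seg 1 [0°–155.4°] dwell: s stays 0.0000
seg 2 [155.4°–181.4°] uniform, h=19: full span → s += 19 → s = 19.0000
seg 3 [181.4°–360°] simple-harmonic, h=-19: θ=289.7° here. β=108.3, B=178.6. -19/2·(1 − cos(π·0.6064)) = -12.6162 → s = 6.3838
velocity in seg [181.4°–360°] (simple-harmonic), θ in radians: β = 108.3° = 1.8902 rad, B = 178.6° = 3.1172 rad; ds/dθ = (πh/(2B)) sin(πβ/B) = (π·(-19)/(2·3.1172)) sin(π·0.6064) = -9.044704 mm/rad

s = 6.3838, ds/dθ = -9.0447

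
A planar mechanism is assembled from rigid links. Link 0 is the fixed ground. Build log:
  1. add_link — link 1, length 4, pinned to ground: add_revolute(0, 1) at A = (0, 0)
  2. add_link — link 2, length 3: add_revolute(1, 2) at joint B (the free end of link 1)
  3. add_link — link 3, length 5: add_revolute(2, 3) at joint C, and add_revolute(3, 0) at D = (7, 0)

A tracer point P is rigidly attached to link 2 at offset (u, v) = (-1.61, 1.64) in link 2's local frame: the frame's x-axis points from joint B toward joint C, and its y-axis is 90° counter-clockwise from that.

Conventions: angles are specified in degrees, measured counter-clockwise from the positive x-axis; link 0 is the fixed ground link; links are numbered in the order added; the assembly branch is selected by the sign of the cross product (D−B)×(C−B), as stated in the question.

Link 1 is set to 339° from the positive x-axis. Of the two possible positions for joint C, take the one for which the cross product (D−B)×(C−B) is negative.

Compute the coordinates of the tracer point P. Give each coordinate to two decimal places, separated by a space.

A=(0,0), D=(7.00,0)
B = A + 4.00·(cos339°, sin339°) = (3.7343, -1.4335)
|BD| = 3.5664
circle(B,3.00) ∩ circle(D,5.00): a=-0.4599, h=2.9645
  candidates: C₊=(2.1216,1.0962) cross=10.573; C₋=(4.5047,-4.3329) cross=-10.573
  branch - wants cross < 0 → take C=(4.5047,-4.3329) (cross=-10.573)
ex = (C−B)/|BC| = (0.2568,-0.9665); ey = (0.9665,0.2568)
P = B + -1.61·ex + 1.64·ey = (4.9059,0.5437)

4.91 0.54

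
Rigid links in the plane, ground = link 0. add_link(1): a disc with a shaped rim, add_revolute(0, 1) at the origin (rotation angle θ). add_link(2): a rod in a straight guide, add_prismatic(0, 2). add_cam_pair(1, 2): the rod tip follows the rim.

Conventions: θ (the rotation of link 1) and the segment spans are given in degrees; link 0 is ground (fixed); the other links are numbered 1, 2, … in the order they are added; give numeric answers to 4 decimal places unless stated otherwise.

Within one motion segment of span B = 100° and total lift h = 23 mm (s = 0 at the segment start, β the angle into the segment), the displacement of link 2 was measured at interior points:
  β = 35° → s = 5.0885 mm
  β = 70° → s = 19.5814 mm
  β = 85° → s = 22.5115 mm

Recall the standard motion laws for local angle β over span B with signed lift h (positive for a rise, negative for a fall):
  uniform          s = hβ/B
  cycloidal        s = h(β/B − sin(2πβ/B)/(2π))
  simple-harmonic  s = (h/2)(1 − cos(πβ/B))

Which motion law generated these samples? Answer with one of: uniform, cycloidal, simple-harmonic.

candidates at β/B = r: uniform s = h·r (linear in β); cycloidal s = h·(r − sin(2πr)/(2π)); simple-harmonic s = (h/2)(1 − cos(πr))
β=35°: printed 5.0885 | uniform 8.0500, cycloidal 5.0885, simple-harmonic 6.2791
β=70°: printed 19.5814 | uniform 16.1000, cycloidal 19.5814, simple-harmonic 18.2595
β=85°: printed 22.5115 | uniform 19.5500, cycloidal 22.5115, simple-harmonic 21.7466
only one law matches every sample → cycloidal

cycloidal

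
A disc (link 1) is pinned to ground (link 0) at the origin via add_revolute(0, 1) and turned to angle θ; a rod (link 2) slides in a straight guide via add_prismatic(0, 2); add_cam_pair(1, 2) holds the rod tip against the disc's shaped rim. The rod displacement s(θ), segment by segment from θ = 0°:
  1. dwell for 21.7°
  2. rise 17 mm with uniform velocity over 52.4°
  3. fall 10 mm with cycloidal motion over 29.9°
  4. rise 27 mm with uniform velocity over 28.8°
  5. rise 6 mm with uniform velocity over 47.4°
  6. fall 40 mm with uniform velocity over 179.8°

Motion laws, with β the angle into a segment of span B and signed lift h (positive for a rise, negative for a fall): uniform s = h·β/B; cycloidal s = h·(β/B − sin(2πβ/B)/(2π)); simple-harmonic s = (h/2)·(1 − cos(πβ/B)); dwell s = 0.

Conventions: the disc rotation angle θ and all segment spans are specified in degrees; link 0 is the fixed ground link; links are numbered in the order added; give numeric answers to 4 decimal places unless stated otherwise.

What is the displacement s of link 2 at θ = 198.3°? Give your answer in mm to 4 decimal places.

segment 1 (0° to 21.7°, dwell): s unchanged at 0.0000
segment 2 (21.7° to 74.1°, uniform, h = 17) is passed completely: s = 0.0000 + (17) = 17.0000
segment 3 (74.1° to 104°, cycloidal, h = -10) is passed completely: s = 17.0000 + (-10) = 7.0000
segment 4 (104° to 132.8°, uniform, h = 27) is passed completely: s = 7.0000 + (27) = 34.0000
segment 5 (132.8° to 180.2°, uniform, h = 6) is passed completely: s = 34.0000 + (6) = 40.0000
θ = 198.3° falls in segment 6 (180.2° to 360°, uniform, h = -40): β = 198.3 − 180.2 = 18.1°, B = 179.8°; Δs = -40·18.1/179.8 = -4.0267; s = 40.0000 − 4.0267 = 35.9733

35.9733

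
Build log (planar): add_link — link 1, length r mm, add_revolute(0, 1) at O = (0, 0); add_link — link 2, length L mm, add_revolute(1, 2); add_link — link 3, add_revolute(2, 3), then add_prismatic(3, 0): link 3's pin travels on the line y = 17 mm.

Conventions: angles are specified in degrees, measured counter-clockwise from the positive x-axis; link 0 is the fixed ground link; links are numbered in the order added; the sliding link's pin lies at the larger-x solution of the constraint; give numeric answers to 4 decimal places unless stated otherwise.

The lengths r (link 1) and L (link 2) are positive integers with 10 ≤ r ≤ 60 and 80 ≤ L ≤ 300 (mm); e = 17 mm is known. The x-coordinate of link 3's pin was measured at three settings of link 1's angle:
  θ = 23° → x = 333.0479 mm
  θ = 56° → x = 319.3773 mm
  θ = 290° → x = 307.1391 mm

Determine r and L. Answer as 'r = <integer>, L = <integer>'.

constraint per measurement: (x − r cos θ)² + (r sin θ − e)² = L²
subtracting the θ₁ and θ₂ equations cancels the r² and L² terms:
r = (x₁² − x₂²) / (2[(x₁cos θ₁ + e sin θ₁) − (x₂cos θ₂ + e sin θ₂)]) = 37.0000 → r = 37
L² = (x₁ − r cos θ₁)² + (r sin θ₁ − e)² = 89401.0205 → L = 299.0000 → L = 299
check at θ₃=290°: x = 307.1391 (printed 307.1391) ✓

r = 37, L = 299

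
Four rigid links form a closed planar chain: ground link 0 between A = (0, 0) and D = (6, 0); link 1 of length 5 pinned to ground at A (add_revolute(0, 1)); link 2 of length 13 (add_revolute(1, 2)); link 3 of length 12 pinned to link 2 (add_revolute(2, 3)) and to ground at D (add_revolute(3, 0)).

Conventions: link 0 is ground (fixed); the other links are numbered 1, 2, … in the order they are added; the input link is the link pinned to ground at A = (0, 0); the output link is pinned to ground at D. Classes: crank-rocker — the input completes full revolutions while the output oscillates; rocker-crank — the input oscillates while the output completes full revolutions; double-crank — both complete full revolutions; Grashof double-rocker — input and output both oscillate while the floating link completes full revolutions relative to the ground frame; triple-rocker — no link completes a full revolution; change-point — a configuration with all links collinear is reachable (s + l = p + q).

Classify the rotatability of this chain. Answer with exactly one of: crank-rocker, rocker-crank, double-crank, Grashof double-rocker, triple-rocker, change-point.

lengths: ground=6, input=5, coupler=13, output=12
sorted: s=5 (shortest), l=13 (longest), p+q=18
s + l = 18 vs p + q = 18
s + l = p + q → change-point (collinear configuration reachable)

change-point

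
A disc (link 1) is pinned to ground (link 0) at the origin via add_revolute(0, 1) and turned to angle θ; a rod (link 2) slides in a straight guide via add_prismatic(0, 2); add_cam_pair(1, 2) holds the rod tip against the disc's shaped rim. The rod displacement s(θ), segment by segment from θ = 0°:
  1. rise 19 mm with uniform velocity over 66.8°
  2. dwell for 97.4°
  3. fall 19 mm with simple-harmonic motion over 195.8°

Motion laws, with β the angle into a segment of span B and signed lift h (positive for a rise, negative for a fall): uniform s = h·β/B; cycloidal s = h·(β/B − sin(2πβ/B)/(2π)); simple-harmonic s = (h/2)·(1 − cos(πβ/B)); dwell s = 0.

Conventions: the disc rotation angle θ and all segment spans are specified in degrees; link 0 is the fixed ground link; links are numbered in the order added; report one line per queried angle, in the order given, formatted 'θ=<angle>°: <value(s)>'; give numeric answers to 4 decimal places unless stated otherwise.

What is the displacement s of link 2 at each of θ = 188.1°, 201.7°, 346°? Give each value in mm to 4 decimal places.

segment 1 (0° to 66.8°, uniform, h = 19) is passed completely: s = 0.0000 + (19) = 19.0000
segment 2 (66.8° to 164.2°, dwell): s unchanged at 19.0000
θ = 188.1° falls in segment 3 (164.2° to 360°, simple-harmonic, h = -19): β = 188.1 − 164.2 = 23.9°, B = 195.8°; Δs = -19/2·(1 − cos(π·0.1221)) = -0.6900; s = 19.0000 − 0.6900 = 18.3100
θ = 201.7° falls in segment 3 (164.2° to 360°, simple-harmonic, h = -19): β = 201.7 − 164.2 = 37.5°, B = 195.8°; Δs = -19/2·(1 − cos(π·0.1915)) = -1.6684; s = 19.0000 − 1.6684 = 17.3316
θ = 346° falls in segment 3 (164.2° to 360°, simple-harmonic, h = -19): β = 346 − 164.2 = 181.8°, B = 195.8°; Δs = -19/2·(1 − cos(π·0.9285)) = -18.7613; s = 19.0000 − 18.7613 = 0.2387

θ=188.1°: 18.3100
θ=201.7°: 17.3316
θ=346°: 0.2387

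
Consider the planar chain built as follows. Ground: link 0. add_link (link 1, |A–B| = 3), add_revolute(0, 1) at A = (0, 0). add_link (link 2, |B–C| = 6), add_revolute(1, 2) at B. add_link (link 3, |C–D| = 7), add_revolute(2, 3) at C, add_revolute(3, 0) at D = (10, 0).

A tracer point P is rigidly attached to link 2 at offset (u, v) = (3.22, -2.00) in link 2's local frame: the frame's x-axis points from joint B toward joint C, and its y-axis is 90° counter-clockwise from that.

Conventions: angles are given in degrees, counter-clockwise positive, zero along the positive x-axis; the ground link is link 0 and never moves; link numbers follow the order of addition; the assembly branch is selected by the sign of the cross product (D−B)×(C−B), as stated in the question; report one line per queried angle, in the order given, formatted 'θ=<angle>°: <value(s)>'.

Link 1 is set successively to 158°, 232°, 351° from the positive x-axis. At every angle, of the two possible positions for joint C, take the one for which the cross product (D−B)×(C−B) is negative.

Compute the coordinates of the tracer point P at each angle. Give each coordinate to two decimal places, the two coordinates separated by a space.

A=(0,0), D=(10.00,0)
θ=158°: B = A + 3.00·(cos158°, sin158°) = (-2.7816, 1.1238)
θ=158°: |BD| = 12.8309
θ=158°: circle(B,6.00) ∩ circle(D,7.00): a=5.9088, h=1.0419
θ=158°:   candidates: C₊=(3.1958,1.6442) cross=13.369; C₋=(3.0133,-0.4316) cross=-13.369
θ=158°:   branch - wants cross < 0 → take C=(3.0133,-0.4316) (cross=-13.369)
θ=158°: ex = (C−B)/|BC| = (0.9658,-0.2592); ey = (0.2592,0.9658)
θ=158°: P = B + 3.22·ex + -2.00·ey = (-0.1901,-1.6426)
θ=232°: B = A + 3.00·(cos232°, sin232°) = (-1.8470, -2.3640)
θ=232°: |BD| = 12.0806
θ=232°: circle(B,6.00) ∩ circle(D,7.00): a=5.5022, h=2.3928
θ=232°:   candidates: C₊=(3.0806,1.0592) cross=28.907; C₋=(4.0171,-3.6339) cross=-28.907
θ=232°:   branch - wants cross < 0 → take C=(4.0171,-3.6339) (cross=-28.907)
θ=232°: ex = (C−B)/|BC| = (0.9773,-0.2116); ey = (0.2116,0.9773)
θ=232°: P = B + 3.22·ex + -2.00·ey = (0.8768,-5.0002)
θ=351°: B = A + 3.00·(cos351°, sin351°) = (2.9631, -0.4693)
θ=351°: |BD| = 7.0526
θ=351°: circle(B,6.00) ∩ circle(D,7.00): a=2.6046, h=5.4052
θ=351°:   candidates: C₊=(5.2022,5.0972) cross=38.120; C₋=(5.9216,-5.6892) cross=-38.120
θ=351°:   branch - wants cross < 0 → take C=(5.9216,-5.6892) (cross=-38.120)
θ=351°: ex = (C−B)/|BC| = (0.4931,-0.8700); ey = (0.8700,0.4931)
θ=351°: P = B + 3.22·ex + -2.00·ey = (2.8109,-4.2568)

θ=158°: -0.19 -1.64
θ=232°: 0.88 -5.00
θ=351°: 2.81 -4.26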